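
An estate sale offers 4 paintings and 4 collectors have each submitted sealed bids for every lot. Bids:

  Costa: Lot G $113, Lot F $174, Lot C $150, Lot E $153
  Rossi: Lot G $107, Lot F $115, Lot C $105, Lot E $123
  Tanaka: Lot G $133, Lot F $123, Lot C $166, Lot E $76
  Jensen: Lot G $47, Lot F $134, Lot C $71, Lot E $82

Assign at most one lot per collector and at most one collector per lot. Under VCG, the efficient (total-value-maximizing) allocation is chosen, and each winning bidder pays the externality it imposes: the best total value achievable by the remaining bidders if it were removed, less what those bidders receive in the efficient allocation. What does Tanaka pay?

Tanaka pays $13.

Efficient allocation: Costa→Lot E ($153), Rossi→Lot G ($107), Tanaka→Lot C ($166), Jensen→Lot F ($134); total welfare W = $560.
Tanaka receives Lot C at value $166, so the others get W − 166 = $394.
Without Tanaka: best allocation of the remaining 3 bidders over all 4 lots is Costa→Lot C ($150), Rossi→Lot E ($123), Jensen→Lot F ($134), total $407.
VCG payment = (others' best without Tanaka) − (others' welfare with Tanaka) = 407 − 394 = $13.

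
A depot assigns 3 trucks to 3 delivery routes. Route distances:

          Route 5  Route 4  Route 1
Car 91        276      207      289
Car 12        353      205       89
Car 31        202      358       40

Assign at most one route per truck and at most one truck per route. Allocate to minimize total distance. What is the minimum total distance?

Optimal: Car 91→Route 4 (207 km), Car 12→Route 1 (89 km), Car 31→Route 5 (202 km) — total 207+89+202 = 498 km.
Column-greedy (each route in turn goes to its cheapest remaining truck) gives 696 km, worse by 198.
Next-best assignment: Car 91→Route 5, Car 12→Route 4, Car 31→Route 1 = 521 km.
Swapping Car 12↔Car 91 (Car 12→Route 4 205 km, Car 91→Route 1 289 km) adds 198.

Min total: 498 km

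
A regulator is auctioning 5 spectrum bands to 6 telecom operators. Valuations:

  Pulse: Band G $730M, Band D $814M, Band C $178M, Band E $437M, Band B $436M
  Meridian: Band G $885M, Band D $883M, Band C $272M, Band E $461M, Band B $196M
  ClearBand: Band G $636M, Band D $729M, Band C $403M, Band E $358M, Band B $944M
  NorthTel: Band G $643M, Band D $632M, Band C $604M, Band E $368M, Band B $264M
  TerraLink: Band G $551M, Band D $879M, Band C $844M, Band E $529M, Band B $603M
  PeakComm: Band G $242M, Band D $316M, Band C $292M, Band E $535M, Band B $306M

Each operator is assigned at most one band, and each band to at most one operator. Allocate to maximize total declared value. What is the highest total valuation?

Max total: $4022M

Optimal: Meridian→Band G ($885M), Pulse→Band D ($814M), TerraLink→Band C ($844M), PeakComm→Band E ($535M), ClearBand→Band B ($944M) — total 885+814+844+535+944 = $4022M.
Column-greedy (each band in turn goes to its best remaining operator) gives $3847M, worse by 175.
Every other assignment is strictly worse.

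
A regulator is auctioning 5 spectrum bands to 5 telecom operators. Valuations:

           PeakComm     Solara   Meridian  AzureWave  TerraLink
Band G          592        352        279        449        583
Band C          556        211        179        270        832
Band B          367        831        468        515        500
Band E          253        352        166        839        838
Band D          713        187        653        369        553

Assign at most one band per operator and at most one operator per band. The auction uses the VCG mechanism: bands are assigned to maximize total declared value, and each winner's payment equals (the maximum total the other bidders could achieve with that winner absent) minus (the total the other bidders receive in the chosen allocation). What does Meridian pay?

Efficient allocation: PeakComm→Band G ($592M), Solara→Band B ($831M), Meridian→Band D ($653M), AzureWave→Band E ($839M), TerraLink→Band C ($832M); total welfare W = $3747M.
Meridian receives Band D at value $653M, so the others get W − 653 = $3094M.
Without Meridian: best allocation of the remaining 4 bidders over all 5 bands is PeakComm→Band D ($713M), Solara→Band B ($831M), AzureWave→Band E ($839M), TerraLink→Band C ($832M), total $3215M.
VCG payment = (others' best without Meridian) − (others' welfare with Meridian) = 3215 − 3094 = $121M.

Meridian pays $121M.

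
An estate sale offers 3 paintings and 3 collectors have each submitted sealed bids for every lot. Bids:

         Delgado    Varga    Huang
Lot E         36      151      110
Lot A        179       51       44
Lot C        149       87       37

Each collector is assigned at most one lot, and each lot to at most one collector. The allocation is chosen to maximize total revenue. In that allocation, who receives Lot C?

Optimal: Delgado→Lot A ($179), Varga→Lot C ($87), Huang→Lot E ($110) — total 179+87+110 = $376.
Row-greedy (each collector in turn takes its best remaining lot) gives $367, worse by 9.
Varga's own top lot is Lot E ($151), but forcing Varga→Lot E and reassigning the rest optimally gives only $367 — worse by 9.

Varga receives Lot C.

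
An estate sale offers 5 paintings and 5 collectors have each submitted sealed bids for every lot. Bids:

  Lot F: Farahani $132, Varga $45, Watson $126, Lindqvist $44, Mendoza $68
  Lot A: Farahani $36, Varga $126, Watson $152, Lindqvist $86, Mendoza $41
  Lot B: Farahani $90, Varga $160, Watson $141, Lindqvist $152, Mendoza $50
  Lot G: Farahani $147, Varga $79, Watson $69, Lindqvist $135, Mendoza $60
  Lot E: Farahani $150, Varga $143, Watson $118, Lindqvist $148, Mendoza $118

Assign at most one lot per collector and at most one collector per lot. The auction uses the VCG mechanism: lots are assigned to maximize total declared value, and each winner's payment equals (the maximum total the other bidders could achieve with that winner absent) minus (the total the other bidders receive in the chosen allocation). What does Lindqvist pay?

Lindqvist pays $15.

Efficient allocation: Farahani→Lot F ($132), Varga→Lot B ($160), Watson→Lot A ($152), Lindqvist→Lot G ($135), Mendoza→Lot E ($118); total welfare W = $697.
Lindqvist receives Lot G at value $135, so the others get W − 135 = $562.
Without Lindqvist: best allocation of the remaining 4 bidders over all 5 lots is Farahani→Lot G ($147), Varga→Lot B ($160), Watson→Lot A ($152), Mendoza→Lot E ($118), total $577.
VCG payment = (others' best without Lindqvist) − (others' welfare with Lindqvist) = 577 − 562 = $15.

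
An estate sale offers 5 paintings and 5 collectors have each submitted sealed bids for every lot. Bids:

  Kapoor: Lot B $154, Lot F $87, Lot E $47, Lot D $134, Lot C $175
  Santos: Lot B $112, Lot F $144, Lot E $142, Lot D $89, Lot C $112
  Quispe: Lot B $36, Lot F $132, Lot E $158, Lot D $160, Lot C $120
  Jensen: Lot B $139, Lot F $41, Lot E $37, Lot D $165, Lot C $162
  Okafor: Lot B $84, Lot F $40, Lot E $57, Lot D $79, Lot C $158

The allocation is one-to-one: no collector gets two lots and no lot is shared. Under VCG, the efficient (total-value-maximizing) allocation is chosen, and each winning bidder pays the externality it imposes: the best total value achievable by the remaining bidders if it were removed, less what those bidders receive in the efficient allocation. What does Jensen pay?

Jensen pays $2.

Efficient allocation: Kapoor→Lot B ($154), Santos→Lot F ($144), Quispe→Lot E ($158), Jensen→Lot D ($165), Okafor→Lot C ($158); total welfare W = $779.
Jensen receives Lot D at value $165, so the others get W − 165 = $614.
Without Jensen: best allocation of the remaining 4 bidders over all 5 lots is Kapoor→Lot B ($154), Santos→Lot F ($144), Quispe→Lot D ($160), Okafor→Lot C ($158), total $616.
VCG payment = (others' best without Jensen) − (others' welfare with Jensen) = 616 − 614 = $2.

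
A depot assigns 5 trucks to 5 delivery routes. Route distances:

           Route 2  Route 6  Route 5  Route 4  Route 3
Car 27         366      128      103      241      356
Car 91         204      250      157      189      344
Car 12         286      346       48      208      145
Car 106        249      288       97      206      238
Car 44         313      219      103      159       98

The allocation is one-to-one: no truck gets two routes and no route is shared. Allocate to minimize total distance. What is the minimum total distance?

Optimal: Car 27→Route 6 (128 km), Car 91→Route 2 (204 km), Car 12→Route 5 (48 km), Car 106→Route 4 (206 km), Car 44→Route 3 (98 km) — total 128+204+48+206+98 = 684 km.
Row-greedy (each truck in turn takes its cheapest remaining route) gives 905 km, worse by 221.
Next-best assignment: Car 27→Route 6, Car 91→Route 4, Car 12→Route 5, Car 106→Route 2, Car 44→Route 3 = 712 km.
No other one-to-one assignment undercuts 684 km.

Min total: 684 km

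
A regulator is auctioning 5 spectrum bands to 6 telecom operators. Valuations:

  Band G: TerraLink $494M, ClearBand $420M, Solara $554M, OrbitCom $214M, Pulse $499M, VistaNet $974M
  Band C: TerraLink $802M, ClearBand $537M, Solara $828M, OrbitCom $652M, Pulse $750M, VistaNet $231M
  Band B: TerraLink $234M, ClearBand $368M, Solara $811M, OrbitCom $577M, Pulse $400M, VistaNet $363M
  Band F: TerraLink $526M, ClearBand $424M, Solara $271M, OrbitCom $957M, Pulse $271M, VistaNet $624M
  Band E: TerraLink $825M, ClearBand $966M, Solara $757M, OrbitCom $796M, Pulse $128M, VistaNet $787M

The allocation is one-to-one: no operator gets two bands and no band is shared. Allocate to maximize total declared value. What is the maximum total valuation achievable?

This is a one-to-one assignment (maximum-weight bipartite matching).
Optimal: VistaNet→Band G ($974M), TerraLink→Band C ($802M), Solara→Band B ($811M), OrbitCom→Band F ($957M), ClearBand→Band E ($966M) — total 974+802+811+957+966 = $4510M.
Max-entry greedy (repeatedly take the single best remaining cell) gives $4125M, worse by 385.
Next-best assignment: VistaNet→Band G, Pulse→Band C, Solara→Band B, OrbitCom→Band F, ClearBand→Band E = $4458M.

Max total: $4510M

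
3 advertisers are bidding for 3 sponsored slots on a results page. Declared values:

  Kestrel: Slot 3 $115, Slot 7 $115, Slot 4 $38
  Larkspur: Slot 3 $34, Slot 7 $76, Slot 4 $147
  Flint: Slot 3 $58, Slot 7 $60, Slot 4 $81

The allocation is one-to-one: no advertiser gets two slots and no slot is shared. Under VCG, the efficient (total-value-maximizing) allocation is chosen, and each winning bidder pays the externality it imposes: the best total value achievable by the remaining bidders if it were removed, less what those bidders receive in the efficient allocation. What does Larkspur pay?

Larkspur pays $21.

Efficient allocation: Kestrel→Slot 3 ($115), Larkspur→Slot 4 ($147), Flint→Slot 7 ($60); total welfare W = $322.
Larkspur receives Slot 4 at value $147, so the others get W − 147 = $175.
Without Larkspur: best allocation of the remaining 2 bidders over all 3 slots is Kestrel→Slot 3 ($115), Flint→Slot 4 ($81), total $196.
VCG payment = (others' best without Larkspur) − (others' welfare with Larkspur) = 196 − 175 = $21.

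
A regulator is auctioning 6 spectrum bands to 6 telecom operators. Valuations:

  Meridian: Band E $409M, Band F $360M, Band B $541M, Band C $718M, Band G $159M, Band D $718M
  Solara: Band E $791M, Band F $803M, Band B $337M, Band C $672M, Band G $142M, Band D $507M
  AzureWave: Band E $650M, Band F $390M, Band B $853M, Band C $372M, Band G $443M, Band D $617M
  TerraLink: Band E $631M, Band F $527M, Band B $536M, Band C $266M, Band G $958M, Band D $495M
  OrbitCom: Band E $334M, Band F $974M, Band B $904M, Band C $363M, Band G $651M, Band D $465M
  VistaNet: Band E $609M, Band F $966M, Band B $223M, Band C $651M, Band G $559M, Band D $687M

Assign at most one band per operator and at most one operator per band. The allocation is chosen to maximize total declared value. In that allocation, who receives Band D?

Optimal: Meridian→Band C ($718M), Solara→Band E ($791M), AzureWave→Band B ($853M), TerraLink→Band G ($958M), OrbitCom→Band F ($974M), VistaNet→Band D ($687M) — total 718+791+853+958+974+687 = $4981M.
Next-best assignment: Meridian→Band C, Solara→Band E, AzureWave→Band D, TerraLink→Band G, OrbitCom→Band B, VistaNet→Band F = $4954M.
Swapping VistaNet↔AzureWave (VistaNet→Band B $223M, AzureWave→Band D $617M) loses 700.
VistaNet's own top band is Band F ($966M), but forcing VistaNet→Band F and reassigning the rest optimally gives only $4954M — worse by 27.

VistaNet receives Band D.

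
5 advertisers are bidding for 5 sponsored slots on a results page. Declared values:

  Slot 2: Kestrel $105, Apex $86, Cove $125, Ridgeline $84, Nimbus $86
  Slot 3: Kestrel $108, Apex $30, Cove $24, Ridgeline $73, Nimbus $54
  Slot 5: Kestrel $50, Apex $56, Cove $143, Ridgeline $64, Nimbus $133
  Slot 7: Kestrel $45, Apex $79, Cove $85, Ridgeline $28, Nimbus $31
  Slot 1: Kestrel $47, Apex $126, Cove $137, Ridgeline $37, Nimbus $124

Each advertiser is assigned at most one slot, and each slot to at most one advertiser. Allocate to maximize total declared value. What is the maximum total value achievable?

Maximum total: $541

This is a one-to-one assignment (maximum-weight bipartite matching).
Optimal: Kestrel→Slot 3 ($108), Apex→Slot 7 ($79), Cove→Slot 1 ($137), Ridgeline→Slot 2 ($84), Nimbus→Slot 5 ($133) — total 108+79+137+84+133 = $541.
Max-entry greedy (repeatedly take the single best remaining cell) gives $491, worse by 50.
Next-best assignment: Kestrel→Slot 3, Apex→Slot 7, Cove→Slot 5, Ridgeline→Slot 2, Nimbus→Slot 1 = $538.
No other one-to-one assignment exceeds $541.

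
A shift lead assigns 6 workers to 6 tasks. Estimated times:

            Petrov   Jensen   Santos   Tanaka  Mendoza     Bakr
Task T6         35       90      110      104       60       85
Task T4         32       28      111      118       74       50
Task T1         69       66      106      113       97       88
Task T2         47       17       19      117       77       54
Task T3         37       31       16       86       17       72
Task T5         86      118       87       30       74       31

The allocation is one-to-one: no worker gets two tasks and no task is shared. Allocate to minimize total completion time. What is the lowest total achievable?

Treat this as an assignment problem: match each worker to one task.
Optimal: Petrov→Task T6 (35 min), Jensen→Task T4 (28 min), Santos→Task T2 (19 min), Tanaka→Task T5 (30 min), Mendoza→Task T3 (17 min), Bakr→Task T1 (88 min) — total 35+28+19+30+17+88 = 217 min.
Min-entry greedy (repeatedly take the single cheapest remaining cell) gives 243 min, worse by 26.

Minimum total: 217 min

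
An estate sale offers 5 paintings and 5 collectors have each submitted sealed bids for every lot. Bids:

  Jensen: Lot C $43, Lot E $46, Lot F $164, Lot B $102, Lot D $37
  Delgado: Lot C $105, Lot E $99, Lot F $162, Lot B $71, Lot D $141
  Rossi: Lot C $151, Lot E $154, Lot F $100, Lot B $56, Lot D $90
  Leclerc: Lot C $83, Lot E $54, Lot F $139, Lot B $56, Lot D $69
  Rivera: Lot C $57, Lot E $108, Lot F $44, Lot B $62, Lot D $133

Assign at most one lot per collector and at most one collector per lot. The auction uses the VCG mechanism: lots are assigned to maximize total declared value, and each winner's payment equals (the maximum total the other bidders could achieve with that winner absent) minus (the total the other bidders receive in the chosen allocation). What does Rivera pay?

Rivera pays $9.

Efficient allocation: Jensen→Lot B ($102), Delgado→Lot D ($141), Rossi→Lot C ($151), Leclerc→Lot F ($139), Rivera→Lot E ($108); total welfare W = $641.
Rivera receives Lot E at value $108, so the others get W − 108 = $533.
Without Rivera: best allocation of the remaining 4 bidders over all 5 lots is Jensen→Lot F ($164), Delgado→Lot D ($141), Rossi→Lot E ($154), Leclerc→Lot C ($83), total $542.
VCG payment = (others' best without Rivera) − (others' welfare with Rivera) = 542 − 533 = $9.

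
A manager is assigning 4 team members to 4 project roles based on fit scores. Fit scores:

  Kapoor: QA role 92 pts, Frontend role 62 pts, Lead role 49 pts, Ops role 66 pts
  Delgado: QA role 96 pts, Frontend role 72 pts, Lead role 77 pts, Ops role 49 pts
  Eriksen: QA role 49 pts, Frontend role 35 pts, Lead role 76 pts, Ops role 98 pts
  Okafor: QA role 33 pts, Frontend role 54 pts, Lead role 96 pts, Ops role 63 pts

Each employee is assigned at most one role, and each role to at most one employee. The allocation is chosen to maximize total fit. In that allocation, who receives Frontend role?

Delgado receives Frontend role.

This is a one-to-one assignment (maximum-weight bipartite matching).
Optimal: Kapoor→QA role (92 pts), Delgado→Frontend role (72 pts), Eriksen→Ops role (98 pts), Okafor→Lead role (96 pts) — total 92+72+98+96 = 358 pts.
Column-greedy (each role in turn goes to its best remaining employee) gives 352 pts, worse by 6.
Swapping Kapoor↔Eriksen (Kapoor→Ops role 66 pts, Eriksen→QA role 49 pts) loses 75.
Delgado's own top role is QA role (96 pts), but forcing Delgado→QA role and reassigning the rest optimally gives only 352 pts — worse by 6.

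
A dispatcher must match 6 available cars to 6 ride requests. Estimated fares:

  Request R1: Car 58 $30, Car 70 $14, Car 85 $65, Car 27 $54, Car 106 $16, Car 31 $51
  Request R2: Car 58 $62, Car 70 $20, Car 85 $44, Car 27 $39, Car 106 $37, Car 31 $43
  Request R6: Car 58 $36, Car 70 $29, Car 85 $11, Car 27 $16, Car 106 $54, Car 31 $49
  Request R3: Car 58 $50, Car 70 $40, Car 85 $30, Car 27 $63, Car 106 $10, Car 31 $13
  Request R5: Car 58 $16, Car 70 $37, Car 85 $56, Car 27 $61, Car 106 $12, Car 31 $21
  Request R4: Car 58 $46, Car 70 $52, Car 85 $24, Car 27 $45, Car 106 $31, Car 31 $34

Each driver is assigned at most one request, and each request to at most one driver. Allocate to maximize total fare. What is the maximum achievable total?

Optimal: Car 58→Request R2 ($62), Car 70→Request R4 ($52), Car 85→Request R5 ($56), Car 27→Request R3 ($63), Car 106→Request R6 ($54), Car 31→Request R1 ($51) — total 62+52+56+63+54+51 = $338.
Column-greedy (each request in turn goes to its best remaining driver) gives $315, worse by 23.
Next-best assignment: Car 58→Request R3, Car 70→Request R4, Car 85→Request R1, Car 27→Request R5, Car 106→Request R6, Car 31→Request R2 = $325.

Maximum total: $338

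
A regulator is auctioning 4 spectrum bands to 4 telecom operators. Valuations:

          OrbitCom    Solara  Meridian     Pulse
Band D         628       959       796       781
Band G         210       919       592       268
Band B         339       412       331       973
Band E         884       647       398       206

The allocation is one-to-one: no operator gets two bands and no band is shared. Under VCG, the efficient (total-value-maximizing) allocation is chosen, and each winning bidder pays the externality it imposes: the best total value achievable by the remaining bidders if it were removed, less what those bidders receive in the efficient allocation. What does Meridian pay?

Efficient allocation: OrbitCom→Band E ($884M), Solara→Band G ($919M), Meridian→Band D ($796M), Pulse→Band B ($973M); total welfare W = $3572M.
Meridian receives Band D at value $796M, so the others get W − 796 = $2776M.
Without Meridian: best allocation of the remaining 3 bidders over all 4 bands is OrbitCom→Band E ($884M), Solara→Band D ($959M), Pulse→Band B ($973M), total $2816M.
VCG payment = (others' best without Meridian) − (others' welfare with Meridian) = 2816 − 2776 = $40M.

Meridian pays $40M.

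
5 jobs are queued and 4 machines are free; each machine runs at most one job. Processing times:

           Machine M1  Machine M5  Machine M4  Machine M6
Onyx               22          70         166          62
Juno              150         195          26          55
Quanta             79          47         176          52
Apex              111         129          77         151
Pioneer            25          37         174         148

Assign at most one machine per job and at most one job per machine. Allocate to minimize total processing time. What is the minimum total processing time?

This is the linear assignment problem.
Optimal: Onyx→Machine M1 (22 min), Pioneer→Machine M5 (37 min), Juno→Machine M4 (26 min), Quanta→Machine M6 (52 min) — total 22+37+26+52 = 137 min.
Row-greedy (each job in turn takes its cheapest remaining machine) gives 246 min, worse by 109.
Next-best assignment: Pioneer→Machine M1, Quanta→Machine M5, Juno→Machine M4, Onyx→Machine M6 = 160 min.
Swapping Onyx↔Pioneer (Onyx→Machine M5 70 min, Pioneer→Machine M1 25 min) adds 36.
No other one-to-one assignment undercuts 137 min.

Minimum total: 137 min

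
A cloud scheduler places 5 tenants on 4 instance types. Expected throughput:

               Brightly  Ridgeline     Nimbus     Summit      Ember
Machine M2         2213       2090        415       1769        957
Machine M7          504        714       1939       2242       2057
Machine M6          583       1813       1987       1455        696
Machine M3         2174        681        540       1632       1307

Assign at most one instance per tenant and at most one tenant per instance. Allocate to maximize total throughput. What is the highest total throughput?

Maximum total: 8493 ops/s

Optimal: Ridgeline→Machine M2 (2090 ops/s), Summit→Machine M7 (2242 ops/s), Nimbus→Machine M6 (1987 ops/s), Brightly→Machine M3 (2174 ops/s) — total 2090+2242+1987+2174 = 8493 ops/s.
Row-greedy (each tenant in turn takes its best remaining instance) gives 7597 ops/s, worse by 896.
Next-best assignment: Ridgeline→Machine M2, Ember→Machine M7, Nimbus→Machine M6, Brightly→Machine M3 = 8308 ops/s.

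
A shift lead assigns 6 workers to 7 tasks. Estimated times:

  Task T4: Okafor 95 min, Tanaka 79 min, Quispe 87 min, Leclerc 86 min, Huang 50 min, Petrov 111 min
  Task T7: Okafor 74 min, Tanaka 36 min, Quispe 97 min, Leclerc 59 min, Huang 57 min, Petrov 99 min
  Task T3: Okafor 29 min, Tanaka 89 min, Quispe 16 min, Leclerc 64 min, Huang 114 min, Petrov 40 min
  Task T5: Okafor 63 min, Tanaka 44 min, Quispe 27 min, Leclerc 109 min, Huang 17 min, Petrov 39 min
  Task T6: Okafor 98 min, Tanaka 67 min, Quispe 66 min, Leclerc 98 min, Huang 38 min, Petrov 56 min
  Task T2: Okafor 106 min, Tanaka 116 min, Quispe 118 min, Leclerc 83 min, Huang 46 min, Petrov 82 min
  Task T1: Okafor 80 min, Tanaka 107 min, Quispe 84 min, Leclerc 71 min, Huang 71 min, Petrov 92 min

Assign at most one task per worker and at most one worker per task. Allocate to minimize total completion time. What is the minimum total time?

Optimal: Okafor→Task T3 (29 min), Tanaka→Task T7 (36 min), Quispe→Task T5 (27 min), Leclerc→Task T1 (71 min), Huang→Task T2 (46 min), Petrov→Task T6 (56 min) — total 29+36+27+71+46+56 = 265 min.
Column-greedy (each task in turn goes to its cheapest remaining worker) gives 322 min, worse by 57.
Next-best assignment: Okafor→Task T3, Tanaka→Task T7, Quispe→Task T5, Leclerc→Task T1, Huang→Task T4, Petrov→Task T6 = 269 min.

Minimum total: 265 min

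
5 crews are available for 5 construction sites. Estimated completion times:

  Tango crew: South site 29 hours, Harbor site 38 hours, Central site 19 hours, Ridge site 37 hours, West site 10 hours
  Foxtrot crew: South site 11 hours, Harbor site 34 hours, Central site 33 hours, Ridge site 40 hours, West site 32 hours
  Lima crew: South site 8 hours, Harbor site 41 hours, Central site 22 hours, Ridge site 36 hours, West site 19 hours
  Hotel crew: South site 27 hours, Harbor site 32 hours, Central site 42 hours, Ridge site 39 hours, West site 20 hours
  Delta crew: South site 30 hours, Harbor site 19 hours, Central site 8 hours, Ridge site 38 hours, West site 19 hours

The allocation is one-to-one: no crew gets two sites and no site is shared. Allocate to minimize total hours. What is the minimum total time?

Optimal: Tango crew→West site (10 hours), Foxtrot crew→South site (11 hours), Lima crew→Ridge site (36 hours), Hotel crew→Harbor site (32 hours), Delta crew→Central site (8 hours) — total 10+11+36+32+8 = 97 hours.
Next-best assignment: Tango crew→West site, Foxtrot crew→Ridge site, Lima crew→South site, Hotel crew→Harbor site, Delta crew→Central site = 98 hours.
Swapping Foxtrot crew↔Delta crew (Foxtrot crew→Central site 33 hours, Delta crew→South site 30 hours) adds 44.

Min total: 97 hours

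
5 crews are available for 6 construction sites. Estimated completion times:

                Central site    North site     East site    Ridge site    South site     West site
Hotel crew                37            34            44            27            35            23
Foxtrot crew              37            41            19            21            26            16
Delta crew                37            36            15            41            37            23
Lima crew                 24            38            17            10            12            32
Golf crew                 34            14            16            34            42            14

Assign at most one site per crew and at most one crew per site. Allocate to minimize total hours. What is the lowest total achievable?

Minimum total: 84 hours

This is a one-to-one assignment (minimum-cost bipartite matching).
Optimal: Hotel crew→Ridge site (27 hours), Foxtrot crew→West site (16 hours), Delta crew→East site (15 hours), Lima crew→South site (12 hours), Golf crew→North site (14 hours) — total 27+16+15+12+14 = 84 hours.
Row-greedy (each crew in turn takes its cheapest remaining site) gives 122 hours, worse by 38.
Next-best assignment: Hotel crew→West site, Foxtrot crew→Ridge site, Delta crew→East site, Lima crew→South site, Golf crew→North site = 85 hours.
Swapping Lima crew↔Hotel crew (Lima crew→Ridge site 10 hours, Hotel crew→South site 35 hours) adds 6.
Checked against all permutations: 84 hours is optimal.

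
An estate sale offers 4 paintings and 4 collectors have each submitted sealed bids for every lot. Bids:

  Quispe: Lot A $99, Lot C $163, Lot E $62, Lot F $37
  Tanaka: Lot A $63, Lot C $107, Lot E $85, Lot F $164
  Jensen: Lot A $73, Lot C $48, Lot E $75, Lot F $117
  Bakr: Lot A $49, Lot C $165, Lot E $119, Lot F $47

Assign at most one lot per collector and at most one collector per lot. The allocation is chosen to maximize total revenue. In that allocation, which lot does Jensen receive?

Jensen receives Lot A.

Optimal: Quispe→Lot C ($163), Tanaka→Lot F ($164), Jensen→Lot A ($73), Bakr→Lot E ($119) — total 163+164+73+119 = $519.
Column-greedy (each lot in turn goes to its best remaining collector) gives $466, worse by 53.
Jensen's own top lot is Lot F ($117), but forcing Jensen→Lot F and reassigning the rest optimally gives only $466 — worse by 53.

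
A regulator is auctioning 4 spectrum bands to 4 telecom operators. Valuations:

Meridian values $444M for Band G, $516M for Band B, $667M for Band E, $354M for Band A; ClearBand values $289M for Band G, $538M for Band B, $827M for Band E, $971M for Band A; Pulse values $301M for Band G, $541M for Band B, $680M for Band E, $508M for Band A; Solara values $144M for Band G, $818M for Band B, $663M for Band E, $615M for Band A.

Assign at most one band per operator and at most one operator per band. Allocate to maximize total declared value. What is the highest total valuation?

Optimal: Meridian→Band G ($444M), ClearBand→Band A ($971M), Pulse→Band E ($680M), Solara→Band B ($818M) — total 444+971+680+818 = $2913M.
Column-greedy (each band in turn goes to its best remaining operator) gives $2597M, worse by 316.
Next-best assignment: Meridian→Band E, ClearBand→Band A, Pulse→Band G, Solara→Band B = $2757M.

Maximum total: $2913M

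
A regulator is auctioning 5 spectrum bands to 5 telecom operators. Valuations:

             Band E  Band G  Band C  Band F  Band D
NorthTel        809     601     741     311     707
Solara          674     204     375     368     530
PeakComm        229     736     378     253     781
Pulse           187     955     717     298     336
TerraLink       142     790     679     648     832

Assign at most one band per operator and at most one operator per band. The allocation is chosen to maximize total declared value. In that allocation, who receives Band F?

TerraLink receives Band F.

Optimal: NorthTel→Band C ($741M), Solara→Band E ($674M), PeakComm→Band D ($781M), Pulse→Band G ($955M), TerraLink→Band F ($648M) — total 741+674+781+955+648 = $3799M.
Column-greedy (each band in turn goes to its best remaining operator) gives $3592M, worse by 207.
TerraLink's own top band is Band D ($832M), but forcing TerraLink→Band D and reassigning the rest optimally gives only $3462M — worse by 337.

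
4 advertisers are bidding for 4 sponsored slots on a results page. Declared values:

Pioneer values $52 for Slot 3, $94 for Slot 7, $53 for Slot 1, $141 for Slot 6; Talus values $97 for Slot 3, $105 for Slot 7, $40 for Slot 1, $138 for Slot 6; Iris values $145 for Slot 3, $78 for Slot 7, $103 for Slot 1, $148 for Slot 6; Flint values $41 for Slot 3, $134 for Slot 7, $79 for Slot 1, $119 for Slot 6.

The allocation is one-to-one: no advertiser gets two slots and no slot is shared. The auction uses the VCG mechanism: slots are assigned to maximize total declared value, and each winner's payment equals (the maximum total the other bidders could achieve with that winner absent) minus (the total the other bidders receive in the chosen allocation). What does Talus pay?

Talus pays $42.

Efficient allocation: Pioneer→Slot 6 ($141), Talus→Slot 3 ($97), Iris→Slot 1 ($103), Flint→Slot 7 ($134); total welfare W = $475.
Talus receives Slot 3 at value $97, so the others get W − 97 = $378.
Without Talus: best allocation of the remaining 3 bidders over all 4 slots is Pioneer→Slot 6 ($141), Iris→Slot 3 ($145), Flint→Slot 7 ($134), total $420.
VCG payment = (others' best without Talus) − (others' welfare with Talus) = 420 − 378 = $42.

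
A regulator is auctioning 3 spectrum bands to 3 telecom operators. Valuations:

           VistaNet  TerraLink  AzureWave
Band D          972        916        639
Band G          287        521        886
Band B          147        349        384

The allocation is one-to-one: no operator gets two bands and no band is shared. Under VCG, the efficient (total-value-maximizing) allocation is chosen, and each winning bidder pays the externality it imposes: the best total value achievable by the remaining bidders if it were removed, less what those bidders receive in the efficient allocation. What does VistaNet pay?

VistaNet pays $567M.

Efficient allocation: VistaNet→Band D ($972M), TerraLink→Band B ($349M), AzureWave→Band G ($886M); total welfare W = $2207M.
VistaNet receives Band D at value $972M, so the others get W − 972 = $1235M.
Without VistaNet: best allocation of the remaining 2 bidders over all 3 bands is TerraLink→Band D ($916M), AzureWave→Band G ($886M), total $1802M.
VCG payment = (others' best without VistaNet) − (others' welfare with VistaNet) = 1802 − 1235 = $567M.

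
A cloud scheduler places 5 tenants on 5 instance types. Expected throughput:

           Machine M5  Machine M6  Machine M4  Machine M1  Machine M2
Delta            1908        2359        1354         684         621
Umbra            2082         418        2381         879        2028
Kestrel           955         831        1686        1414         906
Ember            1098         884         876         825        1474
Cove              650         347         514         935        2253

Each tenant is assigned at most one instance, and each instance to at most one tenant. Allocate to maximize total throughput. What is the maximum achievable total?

Optimal: Delta→Machine M6 (2359 ops/s), Umbra→Machine M4 (2381 ops/s), Kestrel→Machine M1 (1414 ops/s), Ember→Machine M5 (1098 ops/s), Cove→Machine M2 (2253 ops/s) — total 2359+2381+1414+1098+2253 = 9505 ops/s.
Row-greedy (each tenant in turn takes its best remaining instance) gives 8278 ops/s, worse by 1227.
Next-best assignment: Delta→Machine M6, Umbra→Machine M5, Kestrel→Machine M4, Ember→Machine M1, Cove→Machine M2 = 9205 ops/s.
Every other assignment is strictly worse.

Maximum total: 9505 ops/s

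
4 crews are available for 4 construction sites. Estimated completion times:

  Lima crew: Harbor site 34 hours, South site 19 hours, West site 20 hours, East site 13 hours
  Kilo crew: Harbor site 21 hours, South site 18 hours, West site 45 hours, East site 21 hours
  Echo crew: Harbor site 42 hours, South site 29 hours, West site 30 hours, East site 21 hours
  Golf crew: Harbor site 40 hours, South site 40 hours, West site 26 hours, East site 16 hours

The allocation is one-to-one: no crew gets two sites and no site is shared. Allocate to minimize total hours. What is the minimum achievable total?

Optimal: Lima crew→South site (19 hours), Kilo crew→Harbor site (21 hours), Echo crew→West site (30 hours), Golf crew→East site (16 hours) — total 19+21+30+16 = 86 hours.
Min-entry greedy (repeatedly take the single cheapest remaining cell) gives 99 hours, worse by 13.
No other one-to-one assignment undercuts 86 hours.

Minimum total: 86 hours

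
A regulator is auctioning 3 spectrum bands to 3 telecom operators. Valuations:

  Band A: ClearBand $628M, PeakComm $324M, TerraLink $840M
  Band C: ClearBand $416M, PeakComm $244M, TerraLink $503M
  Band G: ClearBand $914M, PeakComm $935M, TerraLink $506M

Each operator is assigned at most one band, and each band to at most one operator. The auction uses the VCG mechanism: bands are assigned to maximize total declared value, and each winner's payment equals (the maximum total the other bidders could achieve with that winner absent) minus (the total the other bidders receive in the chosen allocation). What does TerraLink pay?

Efficient allocation: ClearBand→Band C ($416M), PeakComm→Band G ($935M), TerraLink→Band A ($840M); total welfare W = $2191M.
TerraLink receives Band A at value $840M, so the others get W − 840 = $1351M.
Without TerraLink: best allocation of the remaining 2 bidders over all 3 bands is ClearBand→Band A ($628M), PeakComm→Band G ($935M), total $1563M.
VCG payment = (others' best without TerraLink) − (others' welfare with TerraLink) = 1563 − 1351 = $212M.

TerraLink pays $212M.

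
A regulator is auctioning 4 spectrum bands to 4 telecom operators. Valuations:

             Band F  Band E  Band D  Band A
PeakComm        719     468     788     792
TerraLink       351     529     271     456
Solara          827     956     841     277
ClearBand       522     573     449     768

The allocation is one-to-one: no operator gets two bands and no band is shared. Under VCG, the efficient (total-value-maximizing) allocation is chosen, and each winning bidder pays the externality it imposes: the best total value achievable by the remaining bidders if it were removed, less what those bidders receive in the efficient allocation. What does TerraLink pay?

TerraLink pays $129M.

Efficient allocation: PeakComm→Band D ($788M), TerraLink→Band E ($529M), Solara→Band F ($827M), ClearBand→Band A ($768M); total welfare W = $2912M.
TerraLink receives Band E at value $529M, so the others get W − 529 = $2383M.
Without TerraLink: best allocation of the remaining 3 bidders over all 4 bands is PeakComm→Band D ($788M), Solara→Band E ($956M), ClearBand→Band A ($768M), total $2512M.
VCG payment = (others' best without TerraLink) − (others' welfare with TerraLink) = 2512 − 2383 = $129M.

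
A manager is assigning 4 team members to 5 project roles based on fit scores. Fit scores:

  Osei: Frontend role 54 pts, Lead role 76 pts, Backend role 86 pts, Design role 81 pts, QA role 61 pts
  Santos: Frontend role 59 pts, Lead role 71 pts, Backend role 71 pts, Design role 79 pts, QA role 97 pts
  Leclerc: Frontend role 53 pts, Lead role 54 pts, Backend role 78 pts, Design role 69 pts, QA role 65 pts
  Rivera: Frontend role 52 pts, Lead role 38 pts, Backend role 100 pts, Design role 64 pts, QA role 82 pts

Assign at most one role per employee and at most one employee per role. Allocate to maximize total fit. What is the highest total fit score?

This is the linear assignment problem.
Optimal: Osei→Lead role (76 pts), Santos→QA role (97 pts), Leclerc→Design role (69 pts), Rivera→Backend role (100 pts) — total 76+97+69+100 = 342 pts.
Row-greedy (each employee in turn takes its best remaining role) gives 304 pts, worse by 38.
Every other assignment is strictly worse.

Maximum total: 342 pts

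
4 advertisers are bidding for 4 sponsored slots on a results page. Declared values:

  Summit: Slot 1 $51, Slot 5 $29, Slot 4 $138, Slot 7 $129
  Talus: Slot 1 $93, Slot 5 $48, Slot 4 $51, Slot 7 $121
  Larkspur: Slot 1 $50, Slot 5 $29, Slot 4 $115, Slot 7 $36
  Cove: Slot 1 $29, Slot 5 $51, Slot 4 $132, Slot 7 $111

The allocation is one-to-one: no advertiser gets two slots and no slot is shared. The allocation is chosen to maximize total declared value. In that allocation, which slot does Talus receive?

Talus receives Slot 1.

This is the linear assignment problem.
Optimal: Summit→Slot 7 ($129), Talus→Slot 1 ($93), Larkspur→Slot 4 ($115), Cove→Slot 5 ($51) — total 129+93+115+51 = $388.
Row-greedy (each advertiser in turn takes its best remaining slot) gives $360, worse by 28.
Next-best assignment: Summit→Slot 7, Talus→Slot 1, Larkspur→Slot 5, Cove→Slot 4 = $383.
Talus's own top slot is Slot 7 ($121), but forcing Talus→Slot 7 and reassigning the rest optimally gives only $360 — worse by 28.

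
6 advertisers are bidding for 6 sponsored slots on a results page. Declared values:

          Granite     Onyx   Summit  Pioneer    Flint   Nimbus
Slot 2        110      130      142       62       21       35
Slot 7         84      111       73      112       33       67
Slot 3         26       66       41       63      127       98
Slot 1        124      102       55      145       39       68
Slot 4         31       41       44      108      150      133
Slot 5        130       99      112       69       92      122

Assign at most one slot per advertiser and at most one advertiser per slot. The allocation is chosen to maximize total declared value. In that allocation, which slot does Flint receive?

Flint receives Slot 3.

Optimal: Granite→Slot 5 ($130), Onyx→Slot 7 ($111), Summit→Slot 2 ($142), Pioneer→Slot 1 ($145), Flint→Slot 3 ($127), Nimbus→Slot 4 ($133) — total 130+111+142+145+127+133 = $788.
Max-entry greedy (repeatedly take the single best remaining cell) gives $776, worse by 12.
Next-best assignment: Granite→Slot 5, Onyx→Slot 7, Summit→Slot 2, Pioneer→Slot 1, Flint→Slot 4, Nimbus→Slot 3 = $776.
Swapping Pioneer↔Nimbus (Pioneer→Slot 4 $108, Nimbus→Slot 1 $68) loses 102.
No other one-to-one assignment exceeds $788.
Flint's own top slot is Slot 4 ($150), but forcing Flint→Slot 4 and reassigning the rest optimally gives only $776 — worse by 12.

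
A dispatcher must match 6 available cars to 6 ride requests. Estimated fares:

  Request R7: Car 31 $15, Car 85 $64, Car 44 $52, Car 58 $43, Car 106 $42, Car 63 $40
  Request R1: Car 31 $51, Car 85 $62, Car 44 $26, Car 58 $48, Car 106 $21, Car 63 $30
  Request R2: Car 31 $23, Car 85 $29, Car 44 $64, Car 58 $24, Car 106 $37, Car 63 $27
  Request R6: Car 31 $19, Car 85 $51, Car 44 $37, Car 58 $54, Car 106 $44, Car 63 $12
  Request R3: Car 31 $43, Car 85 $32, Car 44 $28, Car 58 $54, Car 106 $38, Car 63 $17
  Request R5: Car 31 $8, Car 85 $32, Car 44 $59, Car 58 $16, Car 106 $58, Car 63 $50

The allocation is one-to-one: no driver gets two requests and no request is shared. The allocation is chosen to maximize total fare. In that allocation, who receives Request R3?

Optimal: Car 31→Request R1 ($51), Car 85→Request R7 ($64), Car 44→Request R2 ($64), Car 58→Request R3 ($54), Car 106→Request R6 ($44), Car 63→Request R5 ($50) — total 51+64+64+54+44+50 = $327.
Max-entry greedy (repeatedly take the single best remaining cell) gives $308, worse by 19.
Checked against all permutations: $327 is optimal.
Car 58's own top request is Request R6 ($54), but forcing Car 58→Request R6 and reassigning the rest optimally gives only $321 — worse by 6.

Car 58 receives Request R3.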